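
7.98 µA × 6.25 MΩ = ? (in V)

7.98 × 10⁻⁶ × 6.25 × 10⁶ = 49.875 V

49.875 V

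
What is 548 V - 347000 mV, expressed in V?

In V:
  548 V → 548
  347000 mV = 347000e-3 V = 347
Difference: 548 - 347 = 201

201 V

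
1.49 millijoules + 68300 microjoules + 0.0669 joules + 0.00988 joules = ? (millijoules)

146.57 millijoules

In millijoules:
  1.49 millijoules → 1.49
  68300 microjoules = 68300 × 10^-3 millijoules = 68.3
  0.0669 joules = 0.0669 × 10^3 millijoules = 66.9
  0.00988 joules = 0.00988 × 10^3 millijoules = 9.88
Sum: 1.49 + 68.3 + 66.9 + 9.88 = 146.57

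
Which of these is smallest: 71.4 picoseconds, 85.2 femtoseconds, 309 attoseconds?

309 attoseconds

71.4 picoseconds = 0.0000000000714 seconds
85.2 femtoseconds = 0.0000000000000852 seconds
309 attoseconds = 0.000000000000000309 seconds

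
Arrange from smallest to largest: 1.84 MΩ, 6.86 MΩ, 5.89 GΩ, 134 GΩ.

1.84 MΩ < 6.86 MΩ < 5.89 GΩ < 134 GΩ

1.84 MΩ = 1840000 Ω
6.86 MΩ = 6860000 Ω
5.89 GΩ = 5890000000 Ω
134 GΩ = 134000000000 Ω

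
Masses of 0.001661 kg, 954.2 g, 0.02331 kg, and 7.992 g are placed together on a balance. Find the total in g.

987.163 g

In g:
  0.001661 kg = 0.001661 × 10³ g = 1.661
  954.2 g → 954.2
  0.02331 kg = 0.02331 × 10³ g = 23.31
  7.992 g → 7.992
Sum: 1.661 + 954.2 + 23.31 + 7.992 = 987.163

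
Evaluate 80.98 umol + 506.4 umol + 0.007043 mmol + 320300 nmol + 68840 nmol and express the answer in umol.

In umol:
  80.98 umol → 80.98
  506.4 umol → 506.4
  0.007043 mmol = 0.007043 × 10^3 umol = 7.043
  320300 nmol = 320300 × 10^-3 umol = 320.3
  68840 nmol = 68840 × 10^-3 umol = 68.84
Sum: 80.98 + 506.4 + 7.043 + 320.3 + 68.84 = 983.563

983.563 umol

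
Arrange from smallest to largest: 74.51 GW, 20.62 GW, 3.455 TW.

74.51 GW = 74510000000 W
20.62 GW = 20620000000 W
3.455 TW = 3455000000000 W

20.62 GW < 74.51 GW < 3.455 TW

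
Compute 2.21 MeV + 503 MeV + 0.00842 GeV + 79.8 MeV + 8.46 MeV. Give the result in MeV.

In MeV:
  2.21 MeV → 2.21
  503 MeV → 503
  0.00842 GeV = 0.00842 × 10³ MeV = 8.42
  79.8 MeV → 79.8
  8.46 MeV → 8.46
Sum: 2.21 + 503 + 8.42 + 79.8 + 8.46 = 601.89

601.89 MeV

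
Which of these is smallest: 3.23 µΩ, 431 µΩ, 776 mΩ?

3.23 µΩ

3.23 µΩ = 0.00000323 Ω
431 µΩ = 0.000431 Ω
776 mΩ = 0.776 Ω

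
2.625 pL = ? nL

pico = 1e-12, nano = 1e-9; factor is 1e-3.
2.625 × 1e-3 = 0.002625

0.002625 nL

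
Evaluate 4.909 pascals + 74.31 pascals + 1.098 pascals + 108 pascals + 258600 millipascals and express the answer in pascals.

446.917 pascals

In pascals:
  4.909 pascals → 4.909
  74.31 pascals → 74.31
  1.098 pascals → 1.098
  108 pascals → 108
  258600 millipascals = 258600 × 10^-3 pascals = 258.6
Sum: 4.909 + 74.31 + 1.098 + 108 + 258.6 = 446.917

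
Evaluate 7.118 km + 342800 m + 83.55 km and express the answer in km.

433.468 km

In km:
  7.118 km → 7.118
  342800 m = 342800e-3 km = 342.8
  83.55 km → 83.55
Sum: 7.118 + 342.8 + 83.55 = 433.468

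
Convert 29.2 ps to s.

0.0000000000292 s

pico = 10⁻¹², (no prefix) = 10⁰; factor is 10⁻¹².
29.2 × 10⁻¹² = 0.0000000000292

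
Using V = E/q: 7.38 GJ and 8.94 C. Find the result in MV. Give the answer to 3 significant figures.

826 MV

(7.38e9) / (8.94) = 0.8255e9 V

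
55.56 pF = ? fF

55560 fF

pico = 10⁻¹², femto = 10⁻¹⁵; factor is 10³.
55.56 × 10³ = 55560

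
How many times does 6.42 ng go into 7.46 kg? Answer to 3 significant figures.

1160000000000

(7.46e3) / (6.42e-9) = 1.162e12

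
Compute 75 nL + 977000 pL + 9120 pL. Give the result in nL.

In nL:
  75 nL → 75
  977000 pL = 977000e-3 nL = 977
  9120 pL = 9120e-3 nL = 9.12
Sum: 75 + 977 + 9.12 = 1061.12

1061.12 nL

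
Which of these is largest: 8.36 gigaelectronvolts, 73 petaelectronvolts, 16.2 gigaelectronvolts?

73 petaelectronvolts

8.36 gigaelectronvolts = 8360000000 electronvolts
73 petaelectronvolts = 73000000000000000 electronvolts
16.2 gigaelectronvolts = 16200000000 electronvolts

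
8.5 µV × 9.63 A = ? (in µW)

81.855 µW

8.5e-6 × 9.63 = 81.855e-6 W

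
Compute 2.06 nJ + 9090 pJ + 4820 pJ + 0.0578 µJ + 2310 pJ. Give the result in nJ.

In nJ:
  2.06 nJ → 2.06
  9090 pJ = 9090 × 10⁻³ nJ = 9.09
  4820 pJ = 4820 × 10⁻³ nJ = 4.82
  0.0578 µJ = 0.0578 × 10³ nJ = 57.8
  2310 pJ = 2310 × 10⁻³ nJ = 2.31
Sum: 2.06 + 9.09 + 4.82 + 57.8 + 2.31 = 76.08

76.08 nJ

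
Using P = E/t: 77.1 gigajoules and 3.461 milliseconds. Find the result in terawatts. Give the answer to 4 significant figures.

22.28 terawatts

(77.1e9) / (3.461e-3) = 22.2768e12 W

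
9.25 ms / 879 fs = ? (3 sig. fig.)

10500000000

(9.25e-3) / (879e-15) = 0.01052e12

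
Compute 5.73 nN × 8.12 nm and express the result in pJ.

0.0000465276 pJ

5.73 × 10⁻⁹ × 8.12 × 10⁻⁹ = 46.5276 × 10⁻¹⁸ J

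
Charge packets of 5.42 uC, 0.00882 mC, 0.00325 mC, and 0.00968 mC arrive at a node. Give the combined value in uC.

In uC:
  5.42 uC → 5.42
  0.00882 mC = 0.00882 × 10^3 uC = 8.82
  0.00325 mC = 0.00325 × 10^3 uC = 3.25
  0.00968 mC = 0.00968 × 10^3 uC = 9.68
Sum: 5.42 + 8.82 + 3.25 + 9.68 = 27.17

27.17 uC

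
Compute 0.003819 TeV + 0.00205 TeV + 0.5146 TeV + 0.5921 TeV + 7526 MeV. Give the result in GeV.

In GeV:
  0.003819 TeV = 0.003819e3 GeV = 3.819
  0.00205 TeV = 0.00205e3 GeV = 2.05
  0.5146 TeV = 0.5146e3 GeV = 514.6
  0.5921 TeV = 0.5921e3 GeV = 592.1
  7526 MeV = 7526e-3 GeV = 7.526
Sum: 3.819 + 2.05 + 514.6 + 592.1 + 7.526 = 1120.095

1120.095 GeV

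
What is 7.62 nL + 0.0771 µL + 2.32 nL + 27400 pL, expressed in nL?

114.44 nL

In nL:
  7.62 nL → 7.62
  0.0771 µL = 0.0771e3 nL = 77.1
  2.32 nL → 2.32
  27400 pL = 27400e-3 nL = 27.4
Sum: 7.62 + 77.1 + 2.32 + 27.4 = 114.44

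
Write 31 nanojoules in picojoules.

nano = 10^-9, pico = 10^-12; factor is 10^3.
31 × 10^3 = 31000

31000 picojoules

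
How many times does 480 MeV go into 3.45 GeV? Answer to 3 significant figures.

7.19

(3.45 × 10⁹) / (480 × 10⁶) = 0.007188 × 10³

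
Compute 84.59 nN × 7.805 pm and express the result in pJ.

0.00000066022495 pJ

84.59e-9 × 7.805e-12 = 660.22495e-21 J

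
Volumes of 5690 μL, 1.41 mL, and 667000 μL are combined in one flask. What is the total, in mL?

In mL:
  5690 μL = 5690 × 10^-3 mL = 5.69
  1.41 mL → 1.41
  667000 μL = 667000 × 10^-3 mL = 667
Sum: 5.69 + 1.41 + 667 = 674.1

674.1 mL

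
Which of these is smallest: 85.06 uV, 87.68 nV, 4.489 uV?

85.06 uV = 0.00008506 V
87.68 nV = 0.00000008768 V
4.489 uV = 0.000004489 V

87.68 nV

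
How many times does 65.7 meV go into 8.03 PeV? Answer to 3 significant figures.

122000000000000000

(8.03 × 10¹⁵) / (65.7 × 10⁻³) = 0.1222 × 10¹⁸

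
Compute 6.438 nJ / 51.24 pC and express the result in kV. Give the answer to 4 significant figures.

0.1256 kV

(6.438e-9) / (51.24e-12) = 0.125644e3 V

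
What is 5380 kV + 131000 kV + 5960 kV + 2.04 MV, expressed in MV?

In MV:
  5380 kV = 5380e-3 MV = 5.38
  131000 kV = 131000e-3 MV = 131
  5960 kV = 5960e-3 MV = 5.96
  2.04 MV → 2.04
Sum: 5.38 + 131 + 5.96 + 2.04 = 144.38

144.38 MV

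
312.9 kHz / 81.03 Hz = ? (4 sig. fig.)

3862

(312.9 × 10^3) / (81.03) = 3.8615 × 10^3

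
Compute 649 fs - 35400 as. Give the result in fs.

613.6 fs

In fs:
  649 fs → 649
  35400 as = 35400 × 10⁻³ fs = 35.4
Difference: 649 - 35.4 = 613.6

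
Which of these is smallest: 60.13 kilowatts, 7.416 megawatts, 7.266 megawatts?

60.13 kilowatts = 60130 watts
7.416 megawatts = 7416000 watts
7.266 megawatts = 7266000 watts

60.13 kilowatts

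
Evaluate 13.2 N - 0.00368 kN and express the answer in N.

In N:
  13.2 N → 13.2
  0.00368 kN = 0.00368e3 N = 3.68
Difference: 13.2 - 3.68 = 9.52

9.52 N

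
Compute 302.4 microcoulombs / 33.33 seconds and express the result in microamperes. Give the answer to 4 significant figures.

(302.4e-6) / (33.33) = 9.07291e-6 A

9.073 microamperes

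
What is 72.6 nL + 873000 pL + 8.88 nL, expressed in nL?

954.48 nL

In nL:
  72.6 nL → 72.6
  873000 pL = 873000 × 10^-3 nL = 873
  8.88 nL → 8.88
Sum: 72.6 + 873 + 8.88 = 954.48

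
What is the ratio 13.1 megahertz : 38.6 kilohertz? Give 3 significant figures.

339

(13.1 × 10⁶) / (38.6 × 10³) = 0.3394 × 10³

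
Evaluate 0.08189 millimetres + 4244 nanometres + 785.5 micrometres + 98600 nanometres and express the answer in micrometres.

970.234 micrometres

In micrometres:
  0.08189 millimetres = 0.08189 × 10³ micrometres = 81.89
  4244 nanometres = 4244 × 10⁻³ micrometres = 4.244
  785.5 micrometres → 785.5
  98600 nanometres = 98600 × 10⁻³ micrometres = 98.6
Sum: 81.89 + 4.244 + 785.5 + 98.6 = 970.234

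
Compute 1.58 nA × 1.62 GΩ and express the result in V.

2.5596 V

1.58e-9 × 1.62e9 = 2.5596 V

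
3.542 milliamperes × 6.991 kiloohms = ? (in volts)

24.762122 volts

3.542e-3 × 6.991e3 = 24.762122 V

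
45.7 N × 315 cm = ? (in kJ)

0.143955 kJ

45.7 × 315 × 10⁻² = 14395.5 × 10⁻² J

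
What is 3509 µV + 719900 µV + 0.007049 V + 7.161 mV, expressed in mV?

In mV:
  3509 µV = 3509 × 10⁻³ mV = 3.509
  719900 µV = 719900 × 10⁻³ mV = 719.9
  0.007049 V = 0.007049 × 10³ mV = 7.049
  7.161 mV → 7.161
Sum: 3.509 + 719.9 + 7.049 + 7.161 = 737.619

737.619 mV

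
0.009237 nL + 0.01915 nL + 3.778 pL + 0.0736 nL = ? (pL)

In pL:
  0.009237 nL = 0.009237e3 pL = 9.237
  0.01915 nL = 0.01915e3 pL = 19.15
  3.778 pL → 3.778
  0.0736 nL = 0.0736e3 pL = 73.6
Sum: 9.237 + 19.15 + 3.778 + 73.6 = 105.765

105.765 pL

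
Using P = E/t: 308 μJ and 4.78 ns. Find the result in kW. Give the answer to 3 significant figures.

(308 × 10⁻⁶) / (4.78 × 10⁻⁹) = 64.435 × 10³ W

64.4 kW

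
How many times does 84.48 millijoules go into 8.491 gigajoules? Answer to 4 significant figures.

100500000000

(8.491e9) / (84.48e-3) = 0.10051e12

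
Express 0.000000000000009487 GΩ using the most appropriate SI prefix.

9.487 µΩ

= 9.487e-6 Ω; 1e-6 is micro.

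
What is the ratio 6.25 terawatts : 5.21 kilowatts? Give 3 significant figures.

(6.25e12) / (5.21e3) = 1.2e9

1200000000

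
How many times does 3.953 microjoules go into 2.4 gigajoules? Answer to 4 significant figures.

607100000000000

(2.4 × 10^9) / (3.953 × 10^-6) = 0.60713 × 10^15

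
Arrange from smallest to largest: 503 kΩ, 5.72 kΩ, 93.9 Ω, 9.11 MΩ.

503 kΩ = 503000 Ω
5.72 kΩ = 5720 Ω
93.9 Ω = 93.9 Ω
9.11 MΩ = 9110000 Ω

93.9 Ω < 5.72 kΩ < 503 kΩ < 9.11 MΩ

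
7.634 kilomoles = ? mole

7634 moles

kilo = 10^3, (no prefix) = 10^0; factor is 10^3.
7.634 × 10^3 = 7634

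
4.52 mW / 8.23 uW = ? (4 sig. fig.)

549.2

(4.52 × 10^-3) / (8.23 × 10^-6) = 0.54921 × 10^3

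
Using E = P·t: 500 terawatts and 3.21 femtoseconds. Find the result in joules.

1.605 joules

500 × 10¹² × 3.21 × 10⁻¹⁵ = 1605 × 10⁻³ J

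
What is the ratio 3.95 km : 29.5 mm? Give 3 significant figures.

(3.95e3) / (29.5e-3) = 0.1339e6

134000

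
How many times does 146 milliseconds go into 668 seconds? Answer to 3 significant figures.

4580

(668) / (146e-3) = 4.575e3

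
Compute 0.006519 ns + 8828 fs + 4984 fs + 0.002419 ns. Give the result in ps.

22.75 ps

In ps:
  0.006519 ns = 0.006519 × 10³ ps = 6.519
  8828 fs = 8828 × 10⁻³ ps = 8.828
  4984 fs = 4984 × 10⁻³ ps = 4.984
  0.002419 ns = 0.002419 × 10³ ps = 2.419
Sum: 6.519 + 8.828 + 4.984 + 2.419 = 22.75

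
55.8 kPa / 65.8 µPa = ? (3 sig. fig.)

(55.8 × 10^3) / (65.8 × 10^-6) = 0.848 × 10^9

848000000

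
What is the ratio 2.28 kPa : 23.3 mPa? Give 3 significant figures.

97900

(2.28e3) / (23.3e-3) = 0.09785e6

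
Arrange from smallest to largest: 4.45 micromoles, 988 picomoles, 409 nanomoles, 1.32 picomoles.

4.45 micromoles = 0.00000445 moles
988 picomoles = 0.000000000988 moles
409 nanomoles = 0.000000409 moles
1.32 picomoles = 0.00000000000132 moles

1.32 picomoles < 988 picomoles < 409 nanomoles < 4.45 micromoles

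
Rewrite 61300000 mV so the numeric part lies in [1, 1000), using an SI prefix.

= 61.3 × 10^3 V; 10^3 is kilo.

61.3 kV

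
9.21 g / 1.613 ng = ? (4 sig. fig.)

5710000000

(9.21) / (1.613 × 10^-9) = 5.7099 × 10^9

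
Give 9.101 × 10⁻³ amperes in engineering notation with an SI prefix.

9.101 milliamperes

= 9.101 × 10⁻³ amperes; 10⁻³ is milli.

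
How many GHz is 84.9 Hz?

(no prefix) = 1e0, giga = 1e9; factor is 1e-9.
84.9 × 1e-9 = 0.0000000849

0.0000000849 GHz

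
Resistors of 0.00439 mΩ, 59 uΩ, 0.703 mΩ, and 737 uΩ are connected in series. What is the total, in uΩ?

In uΩ:
  0.00439 mΩ = 0.00439 × 10³ uΩ = 4.39
  59 uΩ → 59
  0.703 mΩ = 0.703 × 10³ uΩ = 703
  737 uΩ → 737
Sum: 4.39 + 59 + 703 + 737 = 1503.39

1503.39 uΩ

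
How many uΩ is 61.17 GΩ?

61170000000000000 uΩ

giga = 1e9, micro = 1e-6; factor is 1e15.
61.17 × 1e15 = 61170000000000000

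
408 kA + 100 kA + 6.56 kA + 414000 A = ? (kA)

928.56 kA

In kA:
  408 kA → 408
  100 kA → 100
  6.56 kA → 6.56
  414000 A = 414000e-3 kA = 414
Sum: 408 + 100 + 6.56 + 414 = 928.56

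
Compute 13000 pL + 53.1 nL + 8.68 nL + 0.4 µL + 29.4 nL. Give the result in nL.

In nL:
  13000 pL = 13000e-3 nL = 13
  53.1 nL → 53.1
  8.68 nL → 8.68
  0.4 µL = 0.4e3 nL = 400
  29.4 nL → 29.4
Sum: 13 + 53.1 + 8.68 + 400 + 29.4 = 504.18

504.18 nL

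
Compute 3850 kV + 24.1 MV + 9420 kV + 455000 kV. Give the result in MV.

492.37 MV

In MV:
  3850 kV = 3850e-3 MV = 3.85
  24.1 MV → 24.1
  9420 kV = 9420e-3 MV = 9.42
  455000 kV = 455000e-3 MV = 455
Sum: 3.85 + 24.1 + 9.42 + 455 = 492.37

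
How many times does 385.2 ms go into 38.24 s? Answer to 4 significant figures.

99.27

(38.24) / (385.2e-3) = 0.099273e3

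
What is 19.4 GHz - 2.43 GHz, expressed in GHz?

16.97 GHz

In GHz:
  19.4 GHz → 19.4
  2.43 GHz → 2.43
Difference: 19.4 - 2.43 = 16.97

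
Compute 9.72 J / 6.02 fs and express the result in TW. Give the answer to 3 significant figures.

1610 TW

(9.72) / (6.02e-15) = 1.6146e15 W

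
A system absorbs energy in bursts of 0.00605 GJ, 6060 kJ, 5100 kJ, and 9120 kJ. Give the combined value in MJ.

26.33 MJ

In MJ:
  0.00605 GJ = 0.00605 × 10^3 MJ = 6.05
  6060 kJ = 6060 × 10^-3 MJ = 6.06
  5100 kJ = 5100 × 10^-3 MJ = 5.1
  9120 kJ = 9120 × 10^-3 MJ = 9.12
Sum: 6.05 + 6.06 + 5.1 + 9.12 = 26.33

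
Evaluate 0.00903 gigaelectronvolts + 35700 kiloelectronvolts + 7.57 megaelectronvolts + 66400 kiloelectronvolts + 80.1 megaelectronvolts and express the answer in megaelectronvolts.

In megaelectronvolts:
  0.00903 gigaelectronvolts = 0.00903e3 megaelectronvolts = 9.03
  35700 kiloelectronvolts = 35700e-3 megaelectronvolts = 35.7
  7.57 megaelectronvolts → 7.57
  66400 kiloelectronvolts = 66400e-3 megaelectronvolts = 66.4
  80.1 megaelectronvolts → 80.1
Sum: 9.03 + 35.7 + 7.57 + 66.4 + 80.1 = 198.8

198.8 megaelectronvolts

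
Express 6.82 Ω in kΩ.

0.00682 kΩ

(no prefix) = 10^0, kilo = 10^3; factor is 10^-3.
6.82 × 10^-3 = 0.00682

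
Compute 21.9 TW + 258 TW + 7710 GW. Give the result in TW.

In TW:
  21.9 TW → 21.9
  258 TW → 258
  7710 GW = 7710e-3 TW = 7.71
Sum: 21.9 + 258 + 7.71 = 287.61

287.61 TW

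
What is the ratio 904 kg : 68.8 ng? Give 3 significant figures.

13100000000000

(904 × 10³) / (68.8 × 10⁻⁹) = 13.14 × 10¹²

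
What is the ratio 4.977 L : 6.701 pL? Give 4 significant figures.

742700000000

(4.977) / (6.701 × 10⁻¹²) = 0.74272 × 10¹²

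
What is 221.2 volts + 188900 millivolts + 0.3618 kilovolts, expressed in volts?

771.9 volts

In volts:
  221.2 volts → 221.2
  188900 millivolts = 188900 × 10⁻³ volts = 188.9
  0.3618 kilovolts = 0.3618 × 10³ volts = 361.8
Sum: 221.2 + 188.9 + 361.8 = 771.9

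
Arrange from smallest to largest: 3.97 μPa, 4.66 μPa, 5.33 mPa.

3.97 μPa = 0.00000397 Pa
4.66 μPa = 0.00000466 Pa
5.33 mPa = 0.00533 Pa

3.97 μPa < 4.66 μPa < 5.33 mPa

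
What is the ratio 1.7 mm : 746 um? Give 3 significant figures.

2.28

(1.7 × 10^-3) / (746 × 10^-6) = 0.002279 × 10^3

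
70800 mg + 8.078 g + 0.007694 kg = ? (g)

86.572 g

In g:
  70800 mg = 70800 × 10⁻³ g = 70.8
  8.078 g → 8.078
  0.007694 kg = 0.007694 × 10³ g = 7.694
Sum: 70.8 + 8.078 + 7.694 = 86.572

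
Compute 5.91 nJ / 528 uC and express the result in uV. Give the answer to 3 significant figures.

(5.91e-9) / (528e-6) = 0.011193e-3 V

11.2 uV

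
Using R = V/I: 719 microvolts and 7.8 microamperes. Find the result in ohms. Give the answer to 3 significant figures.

92.2 ohms

(719 × 10⁻⁶) / (7.8 × 10⁻⁶) = 92.179 Ω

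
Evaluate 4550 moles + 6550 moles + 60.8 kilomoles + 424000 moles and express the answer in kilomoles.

In kilomoles:
  4550 moles = 4550 × 10⁻³ kilomoles = 4.55
  6550 moles = 6550 × 10⁻³ kilomoles = 6.55
  60.8 kilomoles → 60.8
  424000 moles = 424000 × 10⁻³ kilomoles = 424
Sum: 4.55 + 6.55 + 60.8 + 424 = 495.9

495.9 kilomoles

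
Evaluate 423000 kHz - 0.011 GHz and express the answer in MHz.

In MHz:
  423000 kHz = 423000e-3 MHz = 423
  0.011 GHz = 0.011e3 MHz = 11
Difference: 423 - 11 = 412

412 MHz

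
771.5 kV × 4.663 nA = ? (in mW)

771.5 × 10³ × 4.663 × 10⁻⁹ = 3597.5045 × 10⁻⁶ W

3.5975045 mW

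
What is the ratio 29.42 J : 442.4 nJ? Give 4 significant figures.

(29.42) / (442.4e-9) = 0.066501e9

66500000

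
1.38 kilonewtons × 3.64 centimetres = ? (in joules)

1.38e3 × 3.64e-2 = 5.0232e1 J

50.232 joules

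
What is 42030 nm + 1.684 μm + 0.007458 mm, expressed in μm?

In μm:
  42030 nm = 42030 × 10⁻³ μm = 42.03
  1.684 μm → 1.684
  0.007458 mm = 0.007458 × 10³ μm = 7.458
Sum: 42.03 + 1.684 + 7.458 = 51.172

51.172 μm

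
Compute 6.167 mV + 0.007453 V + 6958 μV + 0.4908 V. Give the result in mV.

511.378 mV

In mV:
  6.167 mV → 6.167
  0.007453 V = 0.007453 × 10³ mV = 7.453
  6958 μV = 6958 × 10⁻³ mV = 6.958
  0.4908 V = 0.4908 × 10³ mV = 490.8
Sum: 6.167 + 7.453 + 6.958 + 490.8 = 511.378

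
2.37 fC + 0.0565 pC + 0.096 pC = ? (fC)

154.87 fC

In fC:
  2.37 fC → 2.37
  0.0565 pC = 0.0565 × 10³ fC = 56.5
  0.096 pC = 0.096 × 10³ fC = 96
Sum: 2.37 + 56.5 + 96 = 154.87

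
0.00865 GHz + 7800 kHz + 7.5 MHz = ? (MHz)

In MHz:
  0.00865 GHz = 0.00865 × 10³ MHz = 8.65
  7800 kHz = 7800 × 10⁻³ MHz = 7.8
  7.5 MHz → 7.5
Sum: 8.65 + 7.8 + 7.5 = 23.95

23.95 MHz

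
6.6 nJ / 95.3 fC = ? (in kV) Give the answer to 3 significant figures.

69.3 kV

(6.6 × 10⁻⁹) / (95.3 × 10⁻¹⁵) = 0.069255 × 10⁶ V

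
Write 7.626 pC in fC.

pico = 10^-12, femto = 10^-15; factor is 10^3.
7.626 × 10^3 = 7626

7626 fC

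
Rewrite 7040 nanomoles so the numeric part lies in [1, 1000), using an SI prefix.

= 7.04 × 10⁻⁶ moles; 10⁻⁶ is micro.

7.04 micromoles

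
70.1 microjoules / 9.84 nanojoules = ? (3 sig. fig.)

7120

(70.1 × 10^-6) / (9.84 × 10^-9) = 7.124 × 10^3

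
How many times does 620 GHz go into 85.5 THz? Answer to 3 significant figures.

(85.5 × 10¹²) / (620 × 10⁹) = 0.1379 × 10³

138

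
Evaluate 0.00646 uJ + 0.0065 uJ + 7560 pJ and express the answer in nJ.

In nJ:
  0.00646 uJ = 0.00646 × 10³ nJ = 6.46
  0.0065 uJ = 0.0065 × 10³ nJ = 6.5
  7560 pJ = 7560 × 10⁻³ nJ = 7.56
Sum: 6.46 + 6.5 + 7.56 = 20.52

20.52 nJ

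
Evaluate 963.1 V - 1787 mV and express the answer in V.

In V:
  963.1 V → 963.1
  1787 mV = 1787 × 10⁻³ V = 1.787
Difference: 963.1 - 1.787 = 961.313

961.313 V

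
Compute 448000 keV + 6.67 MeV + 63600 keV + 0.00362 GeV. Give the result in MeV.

In MeV:
  448000 keV = 448000 × 10⁻³ MeV = 448
  6.67 MeV → 6.67
  63600 keV = 63600 × 10⁻³ MeV = 63.6
  0.00362 GeV = 0.00362 × 10³ MeV = 3.62
Sum: 448 + 6.67 + 63.6 + 3.62 = 521.89

521.89 MeV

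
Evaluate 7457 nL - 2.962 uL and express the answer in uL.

4.495 uL

In uL:
  7457 nL = 7457e-3 uL = 7.457
  2.962 uL → 2.962
Difference: 7.457 - 2.962 = 4.495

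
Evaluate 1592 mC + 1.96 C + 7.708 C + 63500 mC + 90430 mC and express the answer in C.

165.19 C

In C:
  1592 mC = 1592e-3 C = 1.592
  1.96 C → 1.96
  7.708 C → 7.708
  63500 mC = 63500e-3 C = 63.5
  90430 mC = 90430e-3 C = 90.43
Sum: 1.592 + 1.96 + 7.708 + 63.5 + 90.43 = 165.19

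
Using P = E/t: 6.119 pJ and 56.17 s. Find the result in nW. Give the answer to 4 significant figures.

0.0001089 nW

(6.119 × 10⁻¹²) / (56.17) = 0.108937 × 10⁻¹² W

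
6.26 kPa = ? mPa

6260000 mPa

kilo = 10³, milli = 10⁻³; factor is 10⁶.
6.26 × 10⁶ = 6260000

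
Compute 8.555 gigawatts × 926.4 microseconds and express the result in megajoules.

8.555 × 10⁹ × 926.4 × 10⁻⁶ = 7925.352 × 10³ J

7.925352 megajoules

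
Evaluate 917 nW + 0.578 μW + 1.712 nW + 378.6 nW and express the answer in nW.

In nW:
  917 nW → 917
  0.578 μW = 0.578 × 10³ nW = 578
  1.712 nW → 1.712
  378.6 nW → 378.6
Sum: 917 + 578 + 1.712 + 378.6 = 1875.312

1875.312 nW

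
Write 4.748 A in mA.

4748 mA

(no prefix) = 10^0, milli = 10^-3; factor is 10^3.
4.748 × 10^3 = 4748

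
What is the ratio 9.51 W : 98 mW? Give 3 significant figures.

(9.51) / (98 × 10^-3) = 0.09704 × 10^3

97.0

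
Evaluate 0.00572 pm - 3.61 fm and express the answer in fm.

In fm:
  0.00572 pm = 0.00572e3 fm = 5.72
  3.61 fm → 3.61
Difference: 5.72 - 3.61 = 2.11

2.11 fm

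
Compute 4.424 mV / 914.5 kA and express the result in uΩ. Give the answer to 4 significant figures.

0.004838 uΩ

(4.424 × 10^-3) / (914.5 × 10^3) = 0.00483762 × 10^-6 Ω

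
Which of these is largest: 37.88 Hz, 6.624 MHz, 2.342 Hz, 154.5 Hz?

6.624 MHz

37.88 Hz = 37.88 Hz
6.624 MHz = 6624000 Hz
2.342 Hz = 2.342 Hz
154.5 Hz = 154.5 Hz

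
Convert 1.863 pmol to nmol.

0.001863 nmol

pico = 10^-12, nano = 10^-9; factor is 10^-3.
1.863 × 10^-3 = 0.001863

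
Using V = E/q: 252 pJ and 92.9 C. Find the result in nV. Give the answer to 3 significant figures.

0.00271 nV

(252e-12) / (92.9) = 2.7126e-12 V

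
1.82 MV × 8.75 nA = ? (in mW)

15.925 mW

1.82 × 10^6 × 8.75 × 10^-9 = 15.925 × 10^-3 W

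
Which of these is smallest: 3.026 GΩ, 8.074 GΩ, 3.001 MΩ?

3.001 MΩ

3.026 GΩ = 3026000000 Ω
8.074 GΩ = 8074000000 Ω
3.001 MΩ = 3001000 Ω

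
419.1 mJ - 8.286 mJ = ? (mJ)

410.814 mJ

In mJ:
  419.1 mJ → 419.1
  8.286 mJ → 8.286
Difference: 419.1 - 8.286 = 410.814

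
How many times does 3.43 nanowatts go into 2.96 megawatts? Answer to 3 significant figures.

(2.96e6) / (3.43e-9) = 0.863e15

863000000000000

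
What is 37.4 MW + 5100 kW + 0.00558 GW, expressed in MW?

In MW:
  37.4 MW → 37.4
  5100 kW = 5100 × 10^-3 MW = 5.1
  0.00558 GW = 0.00558 × 10^3 MW = 5.58
Sum: 37.4 + 5.1 + 5.58 = 48.08

48.08 MW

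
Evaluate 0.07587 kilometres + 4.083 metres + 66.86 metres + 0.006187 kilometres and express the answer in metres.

153 metres

In metres:
  0.07587 kilometres = 0.07587e3 metres = 75.87
  4.083 metres → 4.083
  66.86 metres → 66.86
  0.006187 kilometres = 0.006187e3 metres = 6.187
Sum: 75.87 + 4.083 + 66.86 + 6.187 = 153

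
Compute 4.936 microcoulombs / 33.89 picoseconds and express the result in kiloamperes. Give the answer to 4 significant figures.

(4.936 × 10^-6) / (33.89 × 10^-12) = 0.145648 × 10^6 A

145.6 kiloamperes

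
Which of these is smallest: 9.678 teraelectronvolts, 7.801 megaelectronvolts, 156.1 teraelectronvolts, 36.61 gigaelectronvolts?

7.801 megaelectronvolts

9.678 teraelectronvolts = 9678000000000 electronvolts
7.801 megaelectronvolts = 7801000 electronvolts
156.1 teraelectronvolts = 156100000000000 electronvolts
36.61 gigaelectronvolts = 36610000000 electronvolts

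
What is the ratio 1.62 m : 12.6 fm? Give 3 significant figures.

(1.62) / (12.6 × 10⁻¹⁵) = 0.1286 × 10¹⁵

129000000000000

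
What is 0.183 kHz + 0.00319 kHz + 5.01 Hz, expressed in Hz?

191.2 Hz

In Hz:
  0.183 kHz = 0.183 × 10³ Hz = 183
  0.00319 kHz = 0.00319 × 10³ Hz = 3.19
  5.01 Hz → 5.01
Sum: 183 + 3.19 + 5.01 = 191.2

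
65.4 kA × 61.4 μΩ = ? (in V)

65.4 × 10^3 × 61.4 × 10^-6 = 4015.56 × 10^-3 V

4.01556 V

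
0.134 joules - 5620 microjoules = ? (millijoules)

In millijoules:
  0.134 joules = 0.134 × 10^3 millijoules = 134
  5620 microjoules = 5620 × 10^-3 millijoules = 5.62
Difference: 134 - 5.62 = 128.38

128.38 millijoules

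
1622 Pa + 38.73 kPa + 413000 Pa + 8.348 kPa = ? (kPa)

461.7 kPa

In kPa:
  1622 Pa = 1622e-3 kPa = 1.622
  38.73 kPa → 38.73
  413000 Pa = 413000e-3 kPa = 413
  8.348 kPa → 8.348
Sum: 1.622 + 38.73 + 413 + 8.348 = 461.7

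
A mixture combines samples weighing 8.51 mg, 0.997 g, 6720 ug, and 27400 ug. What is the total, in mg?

1039.63 mg

In mg:
  8.51 mg → 8.51
  0.997 g = 0.997 × 10^3 mg = 997
  6720 ug = 6720 × 10^-3 mg = 6.72
  27400 ug = 27400 × 10^-3 mg = 27.4
Sum: 8.51 + 997 + 6.72 + 27.4 = 1039.63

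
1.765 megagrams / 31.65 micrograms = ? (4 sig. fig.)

55770000000

(1.765 × 10^6) / (31.65 × 10^-6) = 0.055766 × 10^12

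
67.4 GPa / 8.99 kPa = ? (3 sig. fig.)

(67.4e9) / (8.99e3) = 7.497e6

7500000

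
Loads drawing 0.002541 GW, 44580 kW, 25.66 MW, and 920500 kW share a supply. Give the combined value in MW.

In MW:
  0.002541 GW = 0.002541e3 MW = 2.541
  44580 kW = 44580e-3 MW = 44.58
  25.66 MW → 25.66
  920500 kW = 920500e-3 MW = 920.5
Sum: 2.541 + 44.58 + 25.66 + 920.5 = 993.281

993.281 MW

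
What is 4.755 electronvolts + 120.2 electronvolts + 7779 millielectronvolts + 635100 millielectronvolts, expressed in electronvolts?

767.834 electronvolts

In electronvolts:
  4.755 electronvolts → 4.755
  120.2 electronvolts → 120.2
  7779 millielectronvolts = 7779e-3 electronvolts = 7.779
  635100 millielectronvolts = 635100e-3 electronvolts = 635.1
Sum: 4.755 + 120.2 + 7.779 + 635.1 = 767.834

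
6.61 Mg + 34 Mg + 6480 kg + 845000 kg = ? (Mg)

892.09 Mg

In Mg:
  6.61 Mg → 6.61
  34 Mg → 34
  6480 kg = 6480 × 10⁻³ Mg = 6.48
  845000 kg = 845000 × 10⁻³ Mg = 845
Sum: 6.61 + 34 + 6.48 + 845 = 892.09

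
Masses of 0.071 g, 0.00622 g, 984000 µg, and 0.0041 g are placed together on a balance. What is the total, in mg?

In mg:
  0.071 g = 0.071e3 mg = 71
  0.00622 g = 0.00622e3 mg = 6.22
  984000 µg = 984000e-3 mg = 984
  0.0041 g = 0.0041e3 mg = 4.1
Sum: 71 + 6.22 + 984 + 4.1 = 1065.32

1065.32 mg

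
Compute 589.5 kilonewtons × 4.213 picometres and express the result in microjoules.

2.4835635 microjoules

589.5e3 × 4.213e-12 = 2483.5635e-9 J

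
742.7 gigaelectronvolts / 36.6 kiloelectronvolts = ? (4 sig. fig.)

(742.7e9) / (36.6e3) = 20.292e6

20290000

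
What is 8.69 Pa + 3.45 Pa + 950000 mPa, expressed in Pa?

962.14 Pa

In Pa:
  8.69 Pa → 8.69
  3.45 Pa → 3.45
  950000 mPa = 950000 × 10⁻³ Pa = 950
Sum: 8.69 + 3.45 + 950 = 962.14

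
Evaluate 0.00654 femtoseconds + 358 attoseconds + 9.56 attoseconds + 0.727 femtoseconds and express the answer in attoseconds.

In attoseconds:
  0.00654 femtoseconds = 0.00654e3 attoseconds = 6.54
  358 attoseconds → 358
  9.56 attoseconds → 9.56
  0.727 femtoseconds = 0.727e3 attoseconds = 727
Sum: 6.54 + 358 + 9.56 + 727 = 1101.1

1101.1 attoseconds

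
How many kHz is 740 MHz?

740000 kHz

mega = 1e6, kilo = 1e3; factor is 1e3.
740 × 1e3 = 740000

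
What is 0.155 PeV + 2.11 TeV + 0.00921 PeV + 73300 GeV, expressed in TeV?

239.62 TeV

In TeV:
  0.155 PeV = 0.155 × 10^3 TeV = 155
  2.11 TeV → 2.11
  0.00921 PeV = 0.00921 × 10^3 TeV = 9.21
  73300 GeV = 73300 × 10^-3 TeV = 73.3
Sum: 155 + 2.11 + 9.21 + 73.3 = 239.62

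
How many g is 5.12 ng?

0.00000000512 g

nano = 10^-9, (no prefix) = 10^0; factor is 10^-9.
5.12 × 10^-9 = 0.00000000512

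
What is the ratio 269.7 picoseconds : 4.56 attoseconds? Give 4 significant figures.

(269.7e-12) / (4.56e-18) = 59.145e6

59140000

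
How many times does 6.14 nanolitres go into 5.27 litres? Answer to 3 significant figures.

(5.27) / (6.14 × 10^-9) = 0.8583 × 10^9

858000000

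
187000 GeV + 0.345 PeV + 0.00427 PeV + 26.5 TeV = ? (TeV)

562.77 TeV

In TeV:
  187000 GeV = 187000 × 10^-3 TeV = 187
  0.345 PeV = 0.345 × 10^3 TeV = 345
  0.00427 PeV = 0.00427 × 10^3 TeV = 4.27
  26.5 TeV → 26.5
Sum: 187 + 345 + 4.27 + 26.5 = 562.77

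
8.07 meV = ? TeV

milli = 1e-3, tera = 1e12; factor is 1e-15.
8.07 × 1e-15 = 0.00000000000000807

0.00000000000000807 TeV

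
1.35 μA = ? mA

micro = 10⁻⁶, milli = 10⁻³; factor is 10⁻³.
1.35 × 10⁻³ = 0.00135

0.00135 mA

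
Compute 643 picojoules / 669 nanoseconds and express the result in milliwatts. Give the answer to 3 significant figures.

(643e-12) / (669e-9) = 0.96114e-3 W

0.961 milliwatts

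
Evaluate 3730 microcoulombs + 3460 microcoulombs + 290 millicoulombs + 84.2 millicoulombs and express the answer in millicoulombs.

In millicoulombs:
  3730 microcoulombs = 3730 × 10^-3 millicoulombs = 3.73
  3460 microcoulombs = 3460 × 10^-3 millicoulombs = 3.46
  290 millicoulombs → 290
  84.2 millicoulombs → 84.2
Sum: 3.73 + 3.46 + 290 + 84.2 = 381.39

381.39 millicoulombs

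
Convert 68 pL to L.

pico = 10⁻¹², (no prefix) = 10⁰; factor is 10⁻¹².
68 × 10⁻¹² = 0.000000000068

0.000000000068 L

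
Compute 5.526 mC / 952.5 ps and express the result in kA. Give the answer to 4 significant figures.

(5.526e-3) / (952.5e-12) = 0.00580157e9 A

5802 kA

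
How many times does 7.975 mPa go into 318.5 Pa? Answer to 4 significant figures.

39940

(318.5) / (7.975 × 10^-3) = 39.937 × 10^3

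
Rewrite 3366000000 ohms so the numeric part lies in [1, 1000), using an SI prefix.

= 3.366 × 10^9 ohms; 10^9 is giga.

3.366 gigaohms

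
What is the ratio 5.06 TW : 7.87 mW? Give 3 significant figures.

(5.06e12) / (7.87e-3) = 0.6429e15

643000000000000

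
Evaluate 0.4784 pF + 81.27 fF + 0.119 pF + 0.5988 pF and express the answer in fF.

1277.47 fF

In fF:
  0.4784 pF = 0.4784 × 10³ fF = 478.4
  81.27 fF → 81.27
  0.119 pF = 0.119 × 10³ fF = 119
  0.5988 pF = 0.5988 × 10³ fF = 598.8
Sum: 478.4 + 81.27 + 119 + 598.8 = 1277.47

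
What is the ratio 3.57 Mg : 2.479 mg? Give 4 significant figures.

1440000000

(3.57 × 10⁶) / (2.479 × 10⁻³) = 1.4401 × 10⁹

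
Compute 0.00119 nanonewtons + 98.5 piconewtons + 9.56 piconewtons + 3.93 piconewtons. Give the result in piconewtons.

113.18 piconewtons

In piconewtons:
  0.00119 nanonewtons = 0.00119 × 10^3 piconewtons = 1.19
  98.5 piconewtons → 98.5
  9.56 piconewtons → 9.56
  3.93 piconewtons → 3.93
Sum: 1.19 + 98.5 + 9.56 + 3.93 = 113.18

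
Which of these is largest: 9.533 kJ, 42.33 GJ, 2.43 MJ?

42.33 GJ

9.533 kJ = 9533 J
42.33 GJ = 42330000000 J
2.43 MJ = 2430000 J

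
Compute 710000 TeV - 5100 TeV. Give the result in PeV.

In PeV:
  710000 TeV = 710000 × 10⁻³ PeV = 710
  5100 TeV = 5100 × 10⁻³ PeV = 5.1
Difference: 710 - 5.1 = 704.9

704.9 PeV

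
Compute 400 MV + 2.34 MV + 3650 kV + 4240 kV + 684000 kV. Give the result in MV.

1094.23 MV

In MV:
  400 MV → 400
  2.34 MV → 2.34
  3650 kV = 3650 × 10⁻³ MV = 3.65
  4240 kV = 4240 × 10⁻³ MV = 4.24
  684000 kV = 684000 × 10⁻³ MV = 684
Sum: 400 + 2.34 + 3.65 + 4.24 + 684 = 1094.23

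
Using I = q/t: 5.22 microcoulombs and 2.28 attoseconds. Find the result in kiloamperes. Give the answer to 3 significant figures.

(5.22e-6) / (2.28e-18) = 2.2895e12 A

2290000000 kiloamperes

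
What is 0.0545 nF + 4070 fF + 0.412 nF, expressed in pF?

In pF:
  0.0545 nF = 0.0545e3 pF = 54.5
  4070 fF = 4070e-3 pF = 4.07
  0.412 nF = 0.412e3 pF = 412
Sum: 54.5 + 4.07 + 412 = 470.57

470.57 pF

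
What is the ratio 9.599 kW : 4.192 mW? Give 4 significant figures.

2290000

(9.599 × 10^3) / (4.192 × 10^-3) = 2.2898 × 10^6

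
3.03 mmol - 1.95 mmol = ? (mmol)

In mmol:
  3.03 mmol → 3.03
  1.95 mmol → 1.95
Difference: 3.03 - 1.95 = 1.08

1.08 mmol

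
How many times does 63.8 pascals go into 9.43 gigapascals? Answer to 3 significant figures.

148000000

(9.43 × 10⁹) / (63.8) = 0.1478 × 10⁹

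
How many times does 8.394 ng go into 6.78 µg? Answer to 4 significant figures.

807.7

(6.78e-6) / (8.394e-9) = 0.80772e3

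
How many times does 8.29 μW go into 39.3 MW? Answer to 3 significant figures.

(39.3e6) / (8.29e-6) = 4.741e12

4740000000000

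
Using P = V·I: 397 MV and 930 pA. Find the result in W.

397e6 × 930e-12 = 369210e-6 W

0.36921 W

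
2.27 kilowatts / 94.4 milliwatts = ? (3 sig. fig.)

24000

(2.27 × 10³) / (94.4 × 10⁻³) = 0.02405 × 10⁶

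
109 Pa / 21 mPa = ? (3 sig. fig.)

(109) / (21e-3) = 5.19e3

5190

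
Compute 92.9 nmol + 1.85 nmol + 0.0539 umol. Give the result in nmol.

148.65 nmol

In nmol:
  92.9 nmol → 92.9
  1.85 nmol → 1.85
  0.0539 umol = 0.0539e3 nmol = 53.9
Sum: 92.9 + 1.85 + 53.9 = 148.65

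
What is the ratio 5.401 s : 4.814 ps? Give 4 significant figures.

1122000000000

(5.401) / (4.814 × 10⁻¹²) = 1.1219 × 10¹²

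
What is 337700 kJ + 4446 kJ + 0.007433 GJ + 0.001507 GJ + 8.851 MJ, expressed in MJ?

In MJ:
  337700 kJ = 337700e-3 MJ = 337.7
  4446 kJ = 4446e-3 MJ = 4.446
  0.007433 GJ = 0.007433e3 MJ = 7.433
  0.001507 GJ = 0.001507e3 MJ = 1.507
  8.851 MJ → 8.851
Sum: 337.7 + 4.446 + 7.433 + 1.507 + 8.851 = 359.937

359.937 MJ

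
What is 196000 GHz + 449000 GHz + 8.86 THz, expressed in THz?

In THz:
  196000 GHz = 196000 × 10^-3 THz = 196
  449000 GHz = 449000 × 10^-3 THz = 449
  8.86 THz → 8.86
Sum: 196 + 449 + 8.86 = 653.86

653.86 THz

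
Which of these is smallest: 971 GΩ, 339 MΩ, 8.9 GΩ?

971 GΩ = 971000000000 Ω
339 MΩ = 339000000 Ω
8.9 GΩ = 8900000000 Ω

339 MΩ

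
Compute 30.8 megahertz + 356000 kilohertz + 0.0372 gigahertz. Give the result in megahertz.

424 megahertz

In megahertz:
  30.8 megahertz → 30.8
  356000 kilohertz = 356000 × 10⁻³ megahertz = 356
  0.0372 gigahertz = 0.0372 × 10³ megahertz = 37.2
Sum: 30.8 + 356 + 37.2 = 424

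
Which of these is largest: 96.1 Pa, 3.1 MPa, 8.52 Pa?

96.1 Pa = 96.1 Pa
3.1 MPa = 3100000 Pa
8.52 Pa = 8.52 Pa

3.1 MPa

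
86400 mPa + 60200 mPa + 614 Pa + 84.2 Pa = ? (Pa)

844.8 Pa

In Pa:
  86400 mPa = 86400 × 10^-3 Pa = 86.4
  60200 mPa = 60200 × 10^-3 Pa = 60.2
  614 Pa → 614
  84.2 Pa → 84.2
Sum: 86.4 + 60.2 + 614 + 84.2 = 844.8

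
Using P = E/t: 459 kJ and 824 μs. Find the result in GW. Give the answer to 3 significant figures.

(459 × 10^3) / (824 × 10^-6) = 0.55704 × 10^9 W

0.557 GW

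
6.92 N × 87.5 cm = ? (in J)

6.055 J

6.92 × 87.5 × 10⁻² = 605.5 × 10⁻² J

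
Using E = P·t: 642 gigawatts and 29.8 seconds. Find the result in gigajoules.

19131.6 gigajoules

642 × 10^9 × 29.8 = 19131.6 × 10^9 J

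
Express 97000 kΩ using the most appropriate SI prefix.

97 MΩ

= 97e6 Ω; 1e6 is mega.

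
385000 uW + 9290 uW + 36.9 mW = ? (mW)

In mW:
  385000 uW = 385000e-3 mW = 385
  9290 uW = 9290e-3 mW = 9.29
  36.9 mW → 36.9
Sum: 385 + 9.29 + 36.9 = 431.19

431.19 mW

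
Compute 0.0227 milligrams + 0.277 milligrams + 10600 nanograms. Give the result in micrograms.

310.3 micrograms

In micrograms:
  0.0227 milligrams = 0.0227 × 10^3 micrograms = 22.7
  0.277 milligrams = 0.277 × 10^3 micrograms = 277
  10600 nanograms = 10600 × 10^-3 micrograms = 10.6
Sum: 22.7 + 277 + 10.6 = 310.3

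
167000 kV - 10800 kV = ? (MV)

156.2 MV

In MV:
  167000 kV = 167000 × 10⁻³ MV = 167
  10800 kV = 10800 × 10⁻³ MV = 10.8
Difference: 167 - 10.8 = 156.2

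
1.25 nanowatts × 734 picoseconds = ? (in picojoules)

0.0000009175 picojoules

1.25 × 10⁻⁹ × 734 × 10⁻¹² = 917.5 × 10⁻²¹ J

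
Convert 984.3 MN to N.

mega = 10⁶, (no prefix) = 10⁰; factor is 10⁶.
984.3 × 10⁶ = 984300000

984300000 N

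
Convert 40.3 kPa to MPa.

0.0403 MPa

kilo = 10³, mega = 10⁶; factor is 10⁻³.
40.3 × 10⁻³ = 0.0403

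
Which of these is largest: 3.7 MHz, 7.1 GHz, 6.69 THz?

3.7 MHz = 3700000 Hz
7.1 GHz = 7100000000 Hz
6.69 THz = 6690000000000 Hz

6.69 THz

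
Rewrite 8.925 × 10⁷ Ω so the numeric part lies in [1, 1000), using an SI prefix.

89.25 MΩ

= 89.25 × 10⁶ Ω; 10⁶ is mega.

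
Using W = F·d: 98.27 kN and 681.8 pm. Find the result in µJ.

67.000486 µJ

98.27 × 10³ × 681.8 × 10⁻¹² = 67000.486 × 10⁻⁹ J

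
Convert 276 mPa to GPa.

0.000000000276 GPa

milli = 1e-3, giga = 1e9; factor is 1e-12.
276 × 1e-12 = 0.000000000276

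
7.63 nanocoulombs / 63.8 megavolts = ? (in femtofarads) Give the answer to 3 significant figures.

0.120 femtofarads

(7.63e-9) / (63.8e6) = 0.11959e-15 F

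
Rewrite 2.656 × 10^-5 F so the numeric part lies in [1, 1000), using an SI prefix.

26.56 μF

= 26.56 × 10^-6 F; 10^-6 is micro.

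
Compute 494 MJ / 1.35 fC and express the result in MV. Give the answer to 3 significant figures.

(494 × 10⁶) / (1.35 × 10⁻¹⁵) = 365.93 × 10²¹ V

366000000000000000 MV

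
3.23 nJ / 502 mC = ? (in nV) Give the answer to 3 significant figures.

(3.23 × 10^-9) / (502 × 10^-3) = 0.0064343 × 10^-6 V

6.43 nV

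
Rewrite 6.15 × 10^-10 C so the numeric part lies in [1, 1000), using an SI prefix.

615 pC

= 615 × 10^-12 C; 10^-12 is pico.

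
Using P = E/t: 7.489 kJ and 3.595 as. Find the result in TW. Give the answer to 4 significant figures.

(7.489e3) / (3.595e-18) = 2.08317e21 W

2083000000 TW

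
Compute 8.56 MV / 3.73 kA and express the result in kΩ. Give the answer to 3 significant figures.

(8.56e6) / (3.73e3) = 2.2949e3 Ω

2.29 kΩ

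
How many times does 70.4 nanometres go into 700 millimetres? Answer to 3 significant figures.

9940000

(700 × 10⁻³) / (70.4 × 10⁻⁹) = 9.943 × 10⁶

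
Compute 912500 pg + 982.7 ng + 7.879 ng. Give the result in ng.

1903.079 ng

In ng:
  912500 pg = 912500 × 10⁻³ ng = 912.5
  982.7 ng → 982.7
  7.879 ng → 7.879
Sum: 912.5 + 982.7 + 7.879 = 1903.079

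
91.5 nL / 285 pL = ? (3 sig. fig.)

(91.5 × 10^-9) / (285 × 10^-12) = 0.3211 × 10^3

321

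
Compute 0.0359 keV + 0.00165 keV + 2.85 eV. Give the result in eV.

40.4 eV

In eV:
  0.0359 keV = 0.0359 × 10³ eV = 35.9
  0.00165 keV = 0.00165 × 10³ eV = 1.65
  2.85 eV → 2.85
Sum: 35.9 + 1.65 + 2.85 = 40.4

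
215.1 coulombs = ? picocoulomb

(no prefix) = 10⁰, pico = 10⁻¹²; factor is 10¹².
215.1 × 10¹² = 215100000000000

215100000000000 picocoulombs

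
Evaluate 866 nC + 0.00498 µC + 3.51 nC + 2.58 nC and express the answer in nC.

877.07 nC

In nC:
  866 nC → 866
  0.00498 µC = 0.00498 × 10³ nC = 4.98
  3.51 nC → 3.51
  2.58 nC → 2.58
Sum: 866 + 4.98 + 3.51 + 2.58 = 877.07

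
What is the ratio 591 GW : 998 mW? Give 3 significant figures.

(591 × 10^9) / (998 × 10^-3) = 0.5922 × 10^12

592000000000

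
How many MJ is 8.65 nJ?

0.00000000000000865 MJ

nano = 10⁻⁹, mega = 10⁶; factor is 10⁻¹⁵.
8.65 × 10⁻¹⁵ = 0.00000000000000865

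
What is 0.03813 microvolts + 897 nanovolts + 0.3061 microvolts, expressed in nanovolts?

In nanovolts:
  0.03813 microvolts = 0.03813 × 10³ nanovolts = 38.13
  897 nanovolts → 897
  0.3061 microvolts = 0.3061 × 10³ nanovolts = 306.1
Sum: 38.13 + 897 + 306.1 = 1241.23

1241.23 nanovolts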